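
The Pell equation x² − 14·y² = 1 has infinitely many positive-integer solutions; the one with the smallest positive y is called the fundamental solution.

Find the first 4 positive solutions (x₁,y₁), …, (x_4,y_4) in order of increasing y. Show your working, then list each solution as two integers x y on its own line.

√14 = [3; 1,2,1,6, …], period ℓ=4 (even) → k=3
a_0=3:  p_0=3·1+0=3,  q_0=3·0+1=1
…
a_2=2:  p_2=2·4+3=11,  q_2=2·1+1=3
a_3=1:  p_3=1·11+4=15,  q_3=1·3+1=4
(x₁, y₁) = (15, 4);  15² − 14·4² = 1 ✓
(15+4√14)^2 = 449 + 120√14
(15+4√14)^3 = 13455 + 3596√14
(15+4√14)^4 = 403201 + 107760√14

15 4
449 120
13455 3596
403201 107760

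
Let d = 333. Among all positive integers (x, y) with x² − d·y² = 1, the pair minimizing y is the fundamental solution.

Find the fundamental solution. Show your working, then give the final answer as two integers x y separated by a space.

73 4

d=333: √d = [18; 4,36] (ℓ=2, even), read p_1/q_1
k=0  a_k=18  p_k/q_k = 18/1
k=1  a_k=4  p_k/q_k = 73/4
→ (73, 4).  Check: 73²=5329, 333·4²=5328, difference 1.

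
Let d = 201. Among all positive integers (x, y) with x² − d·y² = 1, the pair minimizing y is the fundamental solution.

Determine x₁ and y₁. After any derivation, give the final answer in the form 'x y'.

515095 36332

√201 → a₀=14, period (5,1,1,1,2,…,1,5,28); ℓ=14 even so k=13
k=0  a_k=14  p_k/q_k = 14/1
…
k=2  a_k=1  p_k/q_k = 85/6
k=3  a_k=1  p_k/q_k = 156/11
k=4  a_k=1  p_k/q_k = 241/17
k=5  a_k=2  p_k/q_k = 638/45
…
k=12  a_k=1  p_k/q_k = 91402/6447
k=13  a_k=5  p_k/q_k = 515095/36332
(x₁, y₁) = (515095, 36332);  515095² − 201·36332² = 1 ✓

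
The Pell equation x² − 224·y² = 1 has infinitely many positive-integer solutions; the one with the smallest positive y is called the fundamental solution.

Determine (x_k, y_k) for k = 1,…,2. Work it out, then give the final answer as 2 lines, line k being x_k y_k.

√224 → a₀=14, period (1,28); ℓ=2 even so k=1
i=0: a=14 ⇒ p=14, q=1
i=1: a=1 ⇒ p=15, q=1
fundamental: x₁=15, y₁=1  (since 225 − 224·1 = 1)
k=2:  x_2 = 15·15+224·1·1 = 449,  y_2 = 15·1+1·15 = 30

15 1
449 30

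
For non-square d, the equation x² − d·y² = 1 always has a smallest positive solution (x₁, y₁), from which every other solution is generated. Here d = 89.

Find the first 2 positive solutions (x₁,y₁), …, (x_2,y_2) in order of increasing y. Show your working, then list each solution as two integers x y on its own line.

√89 = [9; 2,3,3,2,18, …], period ℓ=5 (odd) → k=9
step 0: (9, 1)  from 9·(1,0) + (0,1)
…
step 2: (66, 7)  from 3·(19,2) + (9,1)
…
step 4: (500, 53)  from 2·(217,23) + (66,7)
step 5: (9217, 977)  from 18·(500,53) + (217,23)
step 6: (18934, 2007)  from 2·(9217,977) + (500,53)
…
step 8: (216991, 23001)  from 3·(66019,6998) + (18934,2007)
step 9: (500001, 53000)  from 2·(216991,23001) + (66019,6998)
→ (500001, 53000).  Check: 500001²=250001000001, 89·53000²=250001000000, difference 1.
k=2:  x_2 = 500001·500001+89·53000·53000 = 500002000001,  y_2 = 500001·53000+53000·500001 = 53000106000

500001 53000
500002000001 53000106000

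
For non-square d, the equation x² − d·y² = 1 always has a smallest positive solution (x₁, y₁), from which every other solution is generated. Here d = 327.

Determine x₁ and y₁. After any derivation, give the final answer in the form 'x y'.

217 12

[18; 12,36] for √327; ℓ=2 ⇒ convergent index 1
i=0: a=18 ⇒ p=18, q=1
i=1: a=12 ⇒ p=217, q=12
→ (217, 12).  Check: 217²=47089, 327·12²=47088, difference 1.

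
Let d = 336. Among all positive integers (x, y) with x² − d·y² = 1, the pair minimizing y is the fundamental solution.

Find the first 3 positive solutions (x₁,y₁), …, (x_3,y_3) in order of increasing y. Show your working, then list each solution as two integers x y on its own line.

55 3
6049 330
665335 36297

√336 = [18; 3,36, …], period ℓ=2 (even) → k=1
k=0  a_k=18  p_k/q_k = 18/1
k=1  a_k=3  p_k/q_k = 55/3
→ (55, 3).  Check: 55²=3025, 336·3²=3024, difference 1.
(x_2, y_2) = (55·55 + 336·3·3, 55·3 + 3·55) = (6049, 330)
(x_3, y_3) = (55·6049 + 336·3·330, 55·330 + 3·6049) = (665335, 36297)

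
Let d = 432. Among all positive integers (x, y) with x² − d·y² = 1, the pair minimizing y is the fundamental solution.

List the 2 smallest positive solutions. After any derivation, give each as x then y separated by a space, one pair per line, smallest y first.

1351 65
3650401 175630

d=432: √d = [20; 1,3,1,1,1,3,1,40] (ℓ=8, even), read p_7/q_7
step 0: (20, 1)  from 20·(1,0) + (0,1)
step 1: (21, 1)  from 1·(20,1) + (1,0)
step 2: (83, 4)  from 3·(21,1) + (20,1)
…
step 4: (187, 9)  from 1·(104,5) + (83,4)
step 5: (291, 14)  from 1·(187,9) + (104,5)
step 6: (1060, 51)  from 3·(291,14) + (187,9)
step 7: (1351, 65)  from 1·(1060,51) + (291,14)
(x₁, y₁) = (1351, 65);  1351² − 432·65² = 1 ✓
n=2: (1351,65)∘(1351,65) = (1351·1351+432·65·65, 1351·65+65·1351) = (3650401,175630)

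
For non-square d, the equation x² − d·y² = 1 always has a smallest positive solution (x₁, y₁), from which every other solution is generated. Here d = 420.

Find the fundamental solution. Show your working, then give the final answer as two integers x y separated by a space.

41 2

[20; 2,40] for √420; ℓ=2 ⇒ convergent index 1
a_0=20:  p_0=20·1+0=20,  q_0=20·0+1=1
a_1=2:  p_1=2·20+1=41,  q_1=2·1+0=2
fundamental: x₁=41, y₁=2  (since 1681 − 420·4 = 1)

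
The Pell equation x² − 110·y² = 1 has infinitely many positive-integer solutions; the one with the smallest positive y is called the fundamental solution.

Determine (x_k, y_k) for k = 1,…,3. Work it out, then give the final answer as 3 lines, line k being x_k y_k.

21 2
881 84
36981 3526

√110 = [10; 2,20, …], period ℓ=2 (even) → k=1
k=0  a_k=10  p_k/q_k = 10/1
k=1  a_k=2  p_k/q_k = 21/2
→ (21, 2).  Check: 21²=441, 110·2²=440, difference 1.
k=2:  x_2 = 21·21+110·2·2 = 881,  y_2 = 21·2+2·21 = 84
k=3:  x_3 = 21·881+110·2·84 = 36981,  y_3 = 21·84+2·881 = 3526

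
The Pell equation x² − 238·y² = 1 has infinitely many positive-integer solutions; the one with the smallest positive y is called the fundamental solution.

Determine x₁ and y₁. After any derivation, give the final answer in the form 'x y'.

11663 756

[15; 2,2,1,14,1,2,2,30] for √238; ℓ=8 ⇒ convergent index 7
i=0: a=15 ⇒ p=15, q=1
…
i=2: a=2 ⇒ p=77, q=5
i=3: a=1 ⇒ p=108, q=7
i=4: a=14 ⇒ p=1589, q=103
i=5: a=1 ⇒ p=1697, q=110
i=6: a=2 ⇒ p=4983, q=323
i=7: a=2 ⇒ p=11663, q=756
fundamental: x₁=11663, y₁=756  (since 136025569 − 238·571536 = 1)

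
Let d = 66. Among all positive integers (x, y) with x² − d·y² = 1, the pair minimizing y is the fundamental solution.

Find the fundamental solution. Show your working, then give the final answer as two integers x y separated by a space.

√66 → a₀=8, period (8,16); ℓ=2 even so k=1
i=0: a=8 ⇒ p=8, q=1
i=1: a=8 ⇒ p=65, q=8
fundamental: x₁=65, y₁=8  (since 4225 − 66·64 = 1)

65 8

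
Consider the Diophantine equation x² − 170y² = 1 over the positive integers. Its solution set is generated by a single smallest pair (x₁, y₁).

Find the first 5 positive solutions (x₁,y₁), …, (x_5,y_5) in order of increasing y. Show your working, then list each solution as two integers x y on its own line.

√170 = [13; 26, …], period ℓ=1 (odd) → k=1
k=0  a_k=13  p_k/q_k = 13/1
k=1  a_k=26  p_k/q_k = 339/26
fundamental: x₁=339, y₁=26  (since 114921 − 170·676 = 1)
(x_2, y_2) = (339·339 + 170·26·26, 339·26 + 26·339) = (229841, 17628)
(x_3, y_3) = (339·229841 + 170·26·17628, 339·17628 + 26·229841) = (155831859, 11951758)
(x_4, y_4) = (339·155831859 + 170·26·11951758, 339·11951758 + 26·155831859) = (105653770561, 8103274296)
(x_5, y_5) = (339·105653770561 + 170·26·8103274296, 339·8103274296 + 26·105653770561) = (71633100608499, 5494008020930)

339 26
229841 17628
155831859 11951758
105653770561 8103274296
71633100608499 5494008020930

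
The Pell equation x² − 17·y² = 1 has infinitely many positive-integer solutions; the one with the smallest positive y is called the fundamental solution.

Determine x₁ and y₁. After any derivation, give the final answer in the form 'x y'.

33 8

[4; 8] for √17; ℓ=1 ⇒ convergent index 1
a_0=4:  p_0=4·1+0=4,  q_0=4·0+1=1
a_1=8:  p_1=8·4+1=33,  q_1=8·1+0=8
→ (33, 8).  Check: 33²=1089, 17·8²=1088, difference 1.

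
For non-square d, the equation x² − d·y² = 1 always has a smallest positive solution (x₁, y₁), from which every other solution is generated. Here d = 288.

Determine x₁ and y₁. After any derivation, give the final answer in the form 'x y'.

√288 = [16; 1,32, …], period ℓ=2 (even) → k=1
step 0: (16, 1)  from 16·(1,0) + (0,1)
step 1: (17, 1)  from 1·(16,1) + (1,0)
→ (17, 1).  Check: 17²=289, 288·1²=288, difference 1.

17 1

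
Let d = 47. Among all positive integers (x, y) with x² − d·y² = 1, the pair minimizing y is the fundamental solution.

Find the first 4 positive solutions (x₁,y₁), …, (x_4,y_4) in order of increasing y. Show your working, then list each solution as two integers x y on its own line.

48 7
4607 672
442224 64505
42448897 6191808

d=47: √d = [6; 1,5,1,12] (ℓ=4, even), read p_3/q_3
step 0: (6, 1)  from 6·(1,0) + (0,1)
step 1: (7, 1)  from 1·(6,1) + (1,0)
step 2: (41, 6)  from 5·(7,1) + (6,1)
step 3: (48, 7)  from 1·(41,6) + (7,1)
fundamental: x₁=48, y₁=7  (since 2304 − 47·49 = 1)
(x_2, y_2) = (48·48 + 47·7·7, 48·7 + 7·48) = (4607, 672)
(x_3, y_3) = (48·4607 + 47·7·672, 48·672 + 7·4607) = (442224, 64505)
(x_4, y_4) = (48·442224 + 47·7·64505, 48·64505 + 7·442224) = (42448897, 6191808)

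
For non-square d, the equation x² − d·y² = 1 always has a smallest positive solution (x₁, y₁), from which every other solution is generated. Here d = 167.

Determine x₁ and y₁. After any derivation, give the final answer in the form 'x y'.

168 13

[12; 1,11,1,24] for √167; ℓ=4 ⇒ convergent index 3
step 0: (12, 1)  from 12·(1,0) + (0,1)
step 1: (13, 1)  from 1·(12,1) + (1,0)
step 2: (155, 12)  from 11·(13,1) + (12,1)
step 3: (168, 13)  from 1·(155,12) + (13,1)
(x₁, y₁) = (168, 13);  168² − 167·13² = 1 ✓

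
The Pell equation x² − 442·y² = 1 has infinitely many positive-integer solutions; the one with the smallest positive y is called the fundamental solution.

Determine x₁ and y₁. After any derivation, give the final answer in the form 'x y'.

883 42

√442 = [21; 42, …], period ℓ=1 (odd) → k=1
i=0: a=21 ⇒ p=21, q=1
i=1: a=42 ⇒ p=883, q=42
→ (883, 42).  Check: 883²=779689, 442·42²=779688, difference 1.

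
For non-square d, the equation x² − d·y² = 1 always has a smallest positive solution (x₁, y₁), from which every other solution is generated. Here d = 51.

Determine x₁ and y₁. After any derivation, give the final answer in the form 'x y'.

[7; 7,14] for √51; ℓ=2 ⇒ convergent index 1
i=0: a=7 ⇒ p=7, q=1
i=1: a=7 ⇒ p=50, q=7
fundamental: x₁=50, y₁=7  (since 2500 − 51·49 = 1)

50 7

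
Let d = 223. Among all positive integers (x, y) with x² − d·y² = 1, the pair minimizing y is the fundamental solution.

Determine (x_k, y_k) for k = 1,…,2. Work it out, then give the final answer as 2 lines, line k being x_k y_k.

√223 = [14; 1,13,1,28, …], period ℓ=4 (even) → k=3
step 0: (14, 1)  from 14·(1,0) + (0,1)
step 1: (15, 1)  from 1·(14,1) + (1,0)
step 2: (209, 14)  from 13·(15,1) + (14,1)
step 3: (224, 15)  from 1·(209,14) + (15,1)
(x₁, y₁) = (224, 15);  224² − 223·15² = 1 ✓
(x_2, y_2) = (224·224 + 223·15·15, 224·15 + 15·224) = (100351, 6720)

224 15
100351 6720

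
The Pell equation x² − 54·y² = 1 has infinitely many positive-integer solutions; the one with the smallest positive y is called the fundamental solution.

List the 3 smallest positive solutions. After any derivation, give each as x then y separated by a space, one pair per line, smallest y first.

485 66
470449 64020
456335045 62099334

√54 → a₀=7, period (2,1,6,1,2,14); ℓ=6 even so k=5
a_0=7:  p_0=7·1+0=7,  q_0=7·0+1=1
a_1=2:  p_1=2·7+1=15,  q_1=2·1+0=2
a_2=1:  p_2=1·15+7=22,  q_2=1·2+1=3
…
a_4=1:  p_4=1·147+22=169,  q_4=1·20+3=23
a_5=2:  p_5=2·169+147=485,  q_5=2·23+20=66
(x₁, y₁) = (485, 66);  485² − 54·66² = 1 ✓
k=2:  x_2 = 485·485+54·66·66 = 470449,  y_2 = 485·66+66·485 = 64020
k=3:  x_3 = 485·470449+54·66·64020 = 456335045,  y_3 = 485·64020+66·470449 = 62099334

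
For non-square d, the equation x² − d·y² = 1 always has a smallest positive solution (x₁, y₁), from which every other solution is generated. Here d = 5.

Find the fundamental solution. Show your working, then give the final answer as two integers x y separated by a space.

9 4

√5 → a₀=2, period (4); ℓ=1 odd so k=1
i=0: a=2 ⇒ p=2, q=1
i=1: a=4 ⇒ p=9, q=4
fundamental: x₁=9, y₁=4  (since 81 − 5·16 = 1)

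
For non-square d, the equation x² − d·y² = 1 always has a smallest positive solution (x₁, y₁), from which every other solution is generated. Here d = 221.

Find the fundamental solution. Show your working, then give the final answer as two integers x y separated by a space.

1665 112

d=221: √d = [14; 1,6,2,6,1,28] (ℓ=6, even), read p_5/q_5
a_0=14:  p_0=14·1+0=14,  q_0=14·0+1=1
…
a_2=6:  p_2=6·15+14=104,  q_2=6·1+1=7
a_3=2:  p_3=2·104+15=223,  q_3=2·7+1=15
a_4=6:  p_4=6·223+104=1442,  q_4=6·15+7=97
a_5=1:  p_5=1·1442+223=1665,  q_5=1·97+15=112
fundamental: x₁=1665, y₁=112  (since 2772225 − 221·12544 = 1)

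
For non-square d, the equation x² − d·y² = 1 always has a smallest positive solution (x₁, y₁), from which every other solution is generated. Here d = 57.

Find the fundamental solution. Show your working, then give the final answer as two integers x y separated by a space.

[7; 1,1,4,1,1,14] for √57; ℓ=6 ⇒ convergent index 5
k=0  a_k=7  p_k/q_k = 7/1
…
k=3  a_k=4  p_k/q_k = 68/9
k=4  a_k=1  p_k/q_k = 83/11
k=5  a_k=1  p_k/q_k = 151/20
(x₁, y₁) = (151, 20);  151² − 57·20² = 1 ✓

151 20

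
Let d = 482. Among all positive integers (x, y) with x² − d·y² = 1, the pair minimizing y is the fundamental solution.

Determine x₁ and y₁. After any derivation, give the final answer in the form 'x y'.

483 22

√482 → a₀=21, period (1,20,1,42); ℓ=4 even so k=3
step 0: (21, 1)  from 21·(1,0) + (0,1)
step 1: (22, 1)  from 1·(21,1) + (1,0)
step 2: (461, 21)  from 20·(22,1) + (21,1)
step 3: (483, 22)  from 1·(461,21) + (22,1)
(x₁, y₁) = (483, 22);  483² − 482·22² = 1 ✓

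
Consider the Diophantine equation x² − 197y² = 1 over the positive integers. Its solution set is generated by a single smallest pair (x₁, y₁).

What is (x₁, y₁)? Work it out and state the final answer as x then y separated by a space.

d=197: √d = [14; 28] (ℓ=1, odd), read p_1/q_1
a_0=14:  p_0=14·1+0=14,  q_0=14·0+1=1
a_1=28:  p_1=28·14+1=393,  q_1=28·1+0=28
fundamental: x₁=393, y₁=28  (since 154449 − 197·784 = 1)

393 28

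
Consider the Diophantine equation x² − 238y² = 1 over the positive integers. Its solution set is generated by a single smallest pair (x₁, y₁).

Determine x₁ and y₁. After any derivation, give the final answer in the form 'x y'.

√238 = [15; 2,2,1,14,1,2,2,30, …], period ℓ=8 (even) → k=7
i=0: a=15 ⇒ p=15, q=1
…
i=3: a=1 ⇒ p=108, q=7
i=4: a=14 ⇒ p=1589, q=103
i=5: a=1 ⇒ p=1697, q=110
i=6: a=2 ⇒ p=4983, q=323
i=7: a=2 ⇒ p=11663, q=756
→ (11663, 756).  Check: 11663²=136025569, 238·756²=136025568, difference 1.

11663 756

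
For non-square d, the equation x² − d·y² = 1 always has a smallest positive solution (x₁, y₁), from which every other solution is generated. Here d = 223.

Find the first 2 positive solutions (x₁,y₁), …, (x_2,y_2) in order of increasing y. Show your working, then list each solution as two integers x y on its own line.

224 15
100351 6720

[14; 1,13,1,28] for √223; ℓ=4 ⇒ convergent index 3
k=0  a_k=14  p_k/q_k = 14/1
k=1  a_k=1  p_k/q_k = 15/1
k=2  a_k=13  p_k/q_k = 209/14
k=3  a_k=1  p_k/q_k = 224/15
fundamental: x₁=224, y₁=15  (since 50176 − 223·225 = 1)
(224+15√223)^2 = 100351 + 6720√223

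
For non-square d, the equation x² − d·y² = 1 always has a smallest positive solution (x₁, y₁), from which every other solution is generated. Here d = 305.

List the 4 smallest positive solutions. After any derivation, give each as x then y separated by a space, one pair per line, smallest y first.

[17; 2,6,2,34] for √305; ℓ=4 ⇒ convergent index 3
i=0: a=17 ⇒ p=17, q=1
i=1: a=2 ⇒ p=35, q=2
i=2: a=6 ⇒ p=227, q=13
i=3: a=2 ⇒ p=489, q=28
→ (489, 28).  Check: 489²=239121, 305·28²=239120, difference 1.
(489+28√305)^2 = 478241 + 27384√305
(489+28√305)^3 = 467719209 + 26781524√305
(489+28√305)^4 = 457428908161 + 26192303088√305

489 28
478241 27384
467719209 26781524
457428908161 26192303088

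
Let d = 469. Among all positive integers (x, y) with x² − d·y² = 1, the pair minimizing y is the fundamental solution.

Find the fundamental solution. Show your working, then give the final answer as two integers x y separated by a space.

137215 6336

√469 = [21; 1,1,1,10,6,10,1,1,1,42, …], period ℓ=10 (even) → k=9
k=0  a_k=21  p_k/q_k = 21/1
…
k=2  a_k=1  p_k/q_k = 43/2
k=3  a_k=1  p_k/q_k = 65/3
k=4  a_k=10  p_k/q_k = 693/32
k=5  a_k=6  p_k/q_k = 4223/195
k=6  a_k=10  p_k/q_k = 42923/1982
…
k=8  a_k=1  p_k/q_k = 90069/4159
k=9  a_k=1  p_k/q_k = 137215/6336
fundamental: x₁=137215, y₁=6336  (since 18827956225 − 469·40144896 = 1)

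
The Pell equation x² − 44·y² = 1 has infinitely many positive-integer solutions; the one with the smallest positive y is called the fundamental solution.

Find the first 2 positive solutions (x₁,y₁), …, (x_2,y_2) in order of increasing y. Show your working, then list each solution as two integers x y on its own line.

199 30
79201 11940

√44 = [6; 1,1,1,2,1,1,1,12, …], period ℓ=8 (even) → k=7
i=0: a=6 ⇒ p=6, q=1
i=1: a=1 ⇒ p=7, q=1
…
i=4: a=2 ⇒ p=53, q=8
…
i=6: a=1 ⇒ p=126, q=19
i=7: a=1 ⇒ p=199, q=30
fundamental: x₁=199, y₁=30  (since 39601 − 44·900 = 1)
k=2:  x_2 = 199·199+44·30·30 = 79201,  y_2 = 199·30+30·199 = 11940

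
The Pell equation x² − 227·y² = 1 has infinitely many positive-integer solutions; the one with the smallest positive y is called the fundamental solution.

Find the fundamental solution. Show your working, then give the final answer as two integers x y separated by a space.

√227 → a₀=15, period (15,30); ℓ=2 even so k=1
a_0=15:  p_0=15·1+0=15,  q_0=15·0+1=1
a_1=15:  p_1=15·15+1=226,  q_1=15·1+0=15
→ (226, 15).  Check: 226²=51076, 227·15²=51075, difference 1.

226 15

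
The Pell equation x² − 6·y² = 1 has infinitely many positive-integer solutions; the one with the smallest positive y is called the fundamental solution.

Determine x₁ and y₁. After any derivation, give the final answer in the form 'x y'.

5 2

[2; 2,4] for √6; ℓ=2 ⇒ convergent index 1
a_0=2:  p_0=2·1+0=2,  q_0=2·0+1=1
a_1=2:  p_1=2·2+1=5,  q_1=2·1+0=2
→ (5, 2).  Check: 5²=25, 6·2²=24, difference 1.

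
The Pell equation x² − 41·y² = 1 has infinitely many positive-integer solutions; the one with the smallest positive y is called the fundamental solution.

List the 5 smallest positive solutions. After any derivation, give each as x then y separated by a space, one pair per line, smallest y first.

√41 → a₀=6, period (2,2,12); ℓ=3 odd so k=5
i=0: a=6 ⇒ p=6, q=1
…
i=2: a=2 ⇒ p=32, q=5
i=3: a=12 ⇒ p=397, q=62
i=4: a=2 ⇒ p=826, q=129
i=5: a=2 ⇒ p=2049, q=320
(x₁, y₁) = (2049, 320);  2049² − 41·320² = 1 ✓
n=2: (2049,320)∘(2049,320) = (2049·2049+41·320·320, 2049·320+320·2049) = (8396801,1311360)
n=3: (8396801,1311360)∘(2049,320) = (2049·8396801+41·320·1311360, 2049·1311360+320·8396801) = (34410088449,5373952960)
n=4: (34410088449,5373952960)∘(2049,320) = (2049·34410088449+41·320·5373952960, 2049·5373952960+320·34410088449) = (141012534067201,22022457918720)
n=5: (141012534067201,22022457918720)∘(2049,320) = (2049·141012534067201+41·320·22022457918720, 2049·22022457918720+320·141012534067201) = (577869330197301249,90248027176961600)

2049 320
8396801 1311360
34410088449 5373952960
141012534067201 22022457918720
577869330197301249 90248027176961600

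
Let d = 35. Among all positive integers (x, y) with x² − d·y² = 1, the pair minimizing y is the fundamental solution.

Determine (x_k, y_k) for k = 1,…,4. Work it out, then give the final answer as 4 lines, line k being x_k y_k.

[5; 1,10] for √35; ℓ=2 ⇒ convergent index 1
step 0: (5, 1)  from 5·(1,0) + (0,1)
step 1: (6, 1)  from 1·(5,1) + (1,0)
→ (6, 1).  Check: 6²=36, 35·1²=35, difference 1.
(x_2, y_2) = (6·6 + 35·1·1, 6·1 + 1·6) = (71, 12)
(x_3, y_3) = (6·71 + 35·1·12, 6·12 + 1·71) = (846, 143)
(x_4, y_4) = (6·846 + 35·1·143, 6·143 + 1·846) = (10081, 1704)

6 1
71 12
846 143
10081 1704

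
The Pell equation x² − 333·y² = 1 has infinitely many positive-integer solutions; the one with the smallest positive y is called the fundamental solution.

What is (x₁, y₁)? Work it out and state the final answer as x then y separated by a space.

[18; 4,36] for √333; ℓ=2 ⇒ convergent index 1
step 0: (18, 1)  from 18·(1,0) + (0,1)
step 1: (73, 4)  from 4·(18,1) + (1,0)
fundamental: x₁=73, y₁=4  (since 5329 − 333·16 = 1)

73 4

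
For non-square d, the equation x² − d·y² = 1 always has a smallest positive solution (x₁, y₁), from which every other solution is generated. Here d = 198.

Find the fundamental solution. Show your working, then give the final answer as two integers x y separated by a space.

197 14

d=198: √d = [14; 14,28] (ℓ=2, even), read p_1/q_1
k=0  a_k=14  p_k/q_k = 14/1
k=1  a_k=14  p_k/q_k = 197/14
(x₁, y₁) = (197, 14);  197² − 198·14² = 1 ✓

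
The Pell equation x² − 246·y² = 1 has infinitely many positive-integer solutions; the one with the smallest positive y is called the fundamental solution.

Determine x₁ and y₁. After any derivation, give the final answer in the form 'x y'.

√246 = [15; 1,2,5,1,14,1,5,2,1,30, …], period ℓ=10 (even) → k=9
k=0  a_k=15  p_k/q_k = 15/1
…
k=2  a_k=2  p_k/q_k = 47/3
…
k=5  a_k=14  p_k/q_k = 4423/282
k=6  a_k=1  p_k/q_k = 4721/301
…
k=8  a_k=2  p_k/q_k = 60777/3875
k=9  a_k=1  p_k/q_k = 88805/5662
→ (88805, 5662).  Check: 88805²=7886328025, 246·5662²=7886328024, difference 1.

88805 5662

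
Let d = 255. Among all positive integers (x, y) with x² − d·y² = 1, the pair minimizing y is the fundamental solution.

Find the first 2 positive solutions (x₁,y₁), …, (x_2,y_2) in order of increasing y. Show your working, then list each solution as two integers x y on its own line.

√255 = [15; 1,30, …], period ℓ=2 (even) → k=1
i=0: a=15 ⇒ p=15, q=1
i=1: a=1 ⇒ p=16, q=1
(x₁, y₁) = (16, 1);  16² − 255·1² = 1 ✓
k=2:  x_2 = 16·16+255·1·1 = 511,  y_2 = 16·1+1·16 = 32

16 1
511 32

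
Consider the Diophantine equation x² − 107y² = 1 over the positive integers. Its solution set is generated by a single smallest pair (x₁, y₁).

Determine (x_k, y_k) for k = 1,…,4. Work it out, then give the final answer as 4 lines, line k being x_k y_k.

962 93
1850887 178932
3561105626 344265075
6851565373537 662365825368

√107 = [10; 2,1,9,1,2,20, …], period ℓ=6 (even) → k=5
a_0=10:  p_0=10·1+0=10,  q_0=10·0+1=1
…
a_4=1:  p_4=1·300+31=331,  q_4=1·29+3=32
a_5=2:  p_5=2·331+300=962,  q_5=2·32+29=93
(x₁, y₁) = (962, 93);  962² − 107·93² = 1 ✓
n=2: (962,93)∘(962,93) = (962·962+107·93·93, 962·93+93·962) = (1850887,178932)
n=3: (1850887,178932)∘(962,93) = (962·1850887+107·93·178932, 962·178932+93·1850887) = (3561105626,344265075)
n=4: (3561105626,344265075)∘(962,93) = (962·3561105626+107·93·344265075, 962·344265075+93·3561105626) = (6851565373537,662365825368)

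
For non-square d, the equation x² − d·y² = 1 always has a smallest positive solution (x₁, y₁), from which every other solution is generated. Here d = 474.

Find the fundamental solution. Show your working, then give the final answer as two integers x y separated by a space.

√474 → a₀=21, period (1,3,2,1,1,…,3,1,42); ℓ=14 even so k=13
i=0: a=21 ⇒ p=21, q=1
…
i=2: a=3 ⇒ p=87, q=4
…
i=4: a=1 ⇒ p=283, q=13
…
i=6: a=1 ⇒ p=762, q=35
i=7: a=6 ⇒ p=5051, q=232
i=8: a=1 ⇒ p=5813, q=267
i=9: a=1 ⇒ p=10864, q=499
i=10: a=1 ⇒ p=16677, q=766
i=11: a=2 ⇒ p=44218, q=2031
i=12: a=3 ⇒ p=149331, q=6859
i=13: a=1 ⇒ p=193549, q=8890
→ (193549, 8890).  Check: 193549²=37461215401, 474·8890²=37461215400, difference 1.

193549 8890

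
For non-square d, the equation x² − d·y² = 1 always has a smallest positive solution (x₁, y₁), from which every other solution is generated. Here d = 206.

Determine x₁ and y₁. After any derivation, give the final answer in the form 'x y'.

59535 4148

√206 → a₀=14, period (2,1,5,14,5,1,2,28); ℓ=8 even so k=7
k=0  a_k=14  p_k/q_k = 14/1
…
k=4  a_k=14  p_k/q_k = 3459/241
…
k=6  a_k=1  p_k/q_k = 20998/1463
k=7  a_k=2  p_k/q_k = 59535/4148
fundamental: x₁=59535, y₁=4148  (since 3544416225 − 206·17205904 = 1)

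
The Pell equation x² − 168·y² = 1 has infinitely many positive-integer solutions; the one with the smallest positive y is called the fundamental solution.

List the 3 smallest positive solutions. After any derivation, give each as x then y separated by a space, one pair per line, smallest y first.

13 1
337 26
8749 675

[12; 1,24] for √168; ℓ=2 ⇒ convergent index 1
step 0: (12, 1)  from 12·(1,0) + (0,1)
step 1: (13, 1)  from 1·(12,1) + (1,0)
fundamental: x₁=13, y₁=1  (since 169 − 168·1 = 1)
k=2:  x_2 = 13·13+168·1·1 = 337,  y_2 = 13·1+1·13 = 26
k=3:  x_3 = 13·337+168·1·26 = 8749,  y_3 = 13·26+1·337 = 675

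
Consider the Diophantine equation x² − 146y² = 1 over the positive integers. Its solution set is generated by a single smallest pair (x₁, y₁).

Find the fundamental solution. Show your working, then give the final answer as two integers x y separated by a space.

145 12

d=146: √d = [12; 12,24] (ℓ=2, even), read p_1/q_1
a_0=12:  p_0=12·1+0=12,  q_0=12·0+1=1
a_1=12:  p_1=12·12+1=145,  q_1=12·1+0=12
→ (145, 12).  Check: 145²=21025, 146·12²=21024, difference 1.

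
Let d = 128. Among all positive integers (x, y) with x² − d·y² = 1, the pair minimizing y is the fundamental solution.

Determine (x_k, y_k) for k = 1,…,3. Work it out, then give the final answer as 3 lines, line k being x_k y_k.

577 51
665857 58854
768398401 67917465

√128 → a₀=11, period (3,5,3,22); ℓ=4 even so k=3
i=0: a=11 ⇒ p=11, q=1
…
i=2: a=5 ⇒ p=181, q=16
i=3: a=3 ⇒ p=577, q=51
→ (577, 51).  Check: 577²=332929, 128·51²=332928, difference 1.
k=2:  x_2 = 577·577+128·51·51 = 665857,  y_2 = 577·51+51·577 = 58854
k=3:  x_3 = 577·665857+128·51·58854 = 768398401,  y_3 = 577·58854+51·665857 = 67917465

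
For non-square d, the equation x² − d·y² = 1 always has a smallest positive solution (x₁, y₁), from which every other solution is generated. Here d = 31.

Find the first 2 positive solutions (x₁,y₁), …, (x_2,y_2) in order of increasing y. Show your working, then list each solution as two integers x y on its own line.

1520 273
4620799 829920

√31 = [5; 1,1,3,5,3,1,1,10, …], period ℓ=8 (even) → k=7
k=0  a_k=5  p_k/q_k = 5/1
…
k=3  a_k=3  p_k/q_k = 39/7
k=4  a_k=5  p_k/q_k = 206/37
…
k=6  a_k=1  p_k/q_k = 863/155
k=7  a_k=1  p_k/q_k = 1520/273
→ (1520, 273).  Check: 1520²=2310400, 31·273²=2310399, difference 1.
(1520+273√31)^2 = 4620799 + 829920√31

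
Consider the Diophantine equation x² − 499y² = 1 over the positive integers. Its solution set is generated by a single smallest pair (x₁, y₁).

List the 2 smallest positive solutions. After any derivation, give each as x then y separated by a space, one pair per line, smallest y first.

4490 201
40320199 1804980

√499 = [22; 2,1,21,1,2,44, …], period ℓ=6 (even) → k=5
i=0: a=22 ⇒ p=22, q=1
i=1: a=2 ⇒ p=45, q=2
i=2: a=1 ⇒ p=67, q=3
i=3: a=21 ⇒ p=1452, q=65
i=4: a=1 ⇒ p=1519, q=68
i=5: a=2 ⇒ p=4490, q=201
(x₁, y₁) = (4490, 201);  4490² − 499·201² = 1 ✓
(x_2, y_2) = (4490·4490 + 499·201·201, 4490·201 + 201·4490) = (40320199, 1804980)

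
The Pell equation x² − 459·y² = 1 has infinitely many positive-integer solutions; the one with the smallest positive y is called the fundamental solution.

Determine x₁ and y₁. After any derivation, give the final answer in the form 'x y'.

499850 23331

√459 = [21; 2,2,1,4,21,4,1,2,2,42, …], period ℓ=10 (even) → k=9
i=0: a=21 ⇒ p=21, q=1
i=1: a=2 ⇒ p=43, q=2
…
i=4: a=4 ⇒ p=707, q=33
i=5: a=21 ⇒ p=14997, q=700
i=6: a=4 ⇒ p=60695, q=2833
…
i=8: a=2 ⇒ p=212079, q=9899
i=9: a=2 ⇒ p=499850, q=23331
→ (499850, 23331).  Check: 499850²=249850022500, 459·23331²=249850022499, difference 1.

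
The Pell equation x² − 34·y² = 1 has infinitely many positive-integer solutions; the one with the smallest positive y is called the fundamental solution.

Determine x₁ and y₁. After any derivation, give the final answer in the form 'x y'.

35 6

√34 → a₀=5, period (1,4,1,10); ℓ=4 even so k=3
k=0  a_k=5  p_k/q_k = 5/1
k=1  a_k=1  p_k/q_k = 6/1
k=2  a_k=4  p_k/q_k = 29/5
k=3  a_k=1  p_k/q_k = 35/6
fundamental: x₁=35, y₁=6  (since 1225 − 34·36 = 1)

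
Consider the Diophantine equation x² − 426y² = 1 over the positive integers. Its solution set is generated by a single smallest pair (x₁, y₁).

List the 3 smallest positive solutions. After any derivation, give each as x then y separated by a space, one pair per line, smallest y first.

√426 = [20; 1,1,1,3,2,6,2,3,1,1,1,40, …], period ℓ=12 (even) → k=11
i=0: a=20 ⇒ p=20, q=1
i=1: a=1 ⇒ p=21, q=1
i=2: a=1 ⇒ p=41, q=2
…
i=4: a=3 ⇒ p=227, q=11
…
i=6: a=6 ⇒ p=3323, q=161
i=7: a=2 ⇒ p=7162, q=347
i=8: a=3 ⇒ p=24809, q=1202
i=9: a=1 ⇒ p=31971, q=1549
i=10: a=1 ⇒ p=56780, q=2751
i=11: a=1 ⇒ p=88751, q=4300
→ (88751, 4300).  Check: 88751²=7876740001, 426·4300²=7876740000, difference 1.
n=2: (88751,4300)∘(88751,4300) = (88751·88751+426·4300·4300, 88751·4300+4300·88751) = (15753480001,763258600)
n=3: (15753480001,763258600)∘(88751,4300) = (88751·15753480001+426·4300·763258600, 88751·763258600+4300·15753480001) = (2796274207048751,135479928012900)

88751 4300
15753480001 763258600
2796274207048751 135479928012900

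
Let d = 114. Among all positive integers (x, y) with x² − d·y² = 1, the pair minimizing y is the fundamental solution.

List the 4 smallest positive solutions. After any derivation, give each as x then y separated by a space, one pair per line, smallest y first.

1025 96
2101249 196800
4307559425 403439904
8830494720001 827051606400

d=114: √d = [10; 1,2,10,2,1,20] (ℓ=6, even), read p_5/q_5
step 0: (10, 1)  from 10·(1,0) + (0,1)
…
step 4: (694, 65)  from 2·(331,31) + (32,3)
step 5: (1025, 96)  from 1·(694,65) + (331,31)
fundamental: x₁=1025, y₁=96  (since 1050625 − 114·9216 = 1)
k=2:  x_2 = 1025·1025+114·96·96 = 2101249,  y_2 = 1025·96+96·1025 = 196800
k=3:  x_3 = 1025·2101249+114·96·196800 = 4307559425,  y_3 = 1025·196800+96·2101249 = 403439904
k=4:  x_4 = 1025·4307559425+114·96·403439904 = 8830494720001,  y_4 = 1025·403439904+96·4307559425 = 827051606400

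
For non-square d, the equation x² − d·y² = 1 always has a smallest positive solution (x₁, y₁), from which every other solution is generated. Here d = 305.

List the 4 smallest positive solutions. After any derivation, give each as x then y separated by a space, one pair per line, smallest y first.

d=305: √d = [17; 2,6,2,34] (ℓ=4, even), read p_3/q_3
step 0: (17, 1)  from 17·(1,0) + (0,1)
…
step 2: (227, 13)  from 6·(35,2) + (17,1)
step 3: (489, 28)  from 2·(227,13) + (35,2)
(x₁, y₁) = (489, 28);  489² − 305·28² = 1 ✓
(x_2, y_2) = (489·489 + 305·28·28, 489·28 + 28·489) = (478241, 27384)
(x_3, y_3) = (489·478241 + 305·28·27384, 489·27384 + 28·478241) = (467719209, 26781524)
(x_4, y_4) = (489·467719209 + 305·28·26781524, 489·26781524 + 28·467719209) = (457428908161, 26192303088)

489 28
478241 27384
467719209 26781524
457428908161 26192303088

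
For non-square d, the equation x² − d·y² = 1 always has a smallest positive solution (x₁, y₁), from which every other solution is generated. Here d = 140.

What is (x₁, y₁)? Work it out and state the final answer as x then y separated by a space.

√140 → a₀=11, period (1,4,1,22); ℓ=4 even so k=3
i=0: a=11 ⇒ p=11, q=1
i=1: a=1 ⇒ p=12, q=1
i=2: a=4 ⇒ p=59, q=5
i=3: a=1 ⇒ p=71, q=6
→ (71, 6).  Check: 71²=5041, 140·6²=5040, difference 1.

71 6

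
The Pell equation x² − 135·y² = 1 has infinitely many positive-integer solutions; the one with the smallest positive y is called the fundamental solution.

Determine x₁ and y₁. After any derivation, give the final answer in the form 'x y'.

244 21

[11; 1,1,1,1,1,1,1,22] for √135; ℓ=8 ⇒ convergent index 7
step 0: (11, 1)  from 11·(1,0) + (0,1)
…
step 5: (93, 8)  from 1·(58,5) + (35,3)
step 6: (151, 13)  from 1·(93,8) + (58,5)
step 7: (244, 21)  from 1·(151,13) + (93,8)
fundamental: x₁=244, y₁=21  (since 59536 − 135·441 = 1)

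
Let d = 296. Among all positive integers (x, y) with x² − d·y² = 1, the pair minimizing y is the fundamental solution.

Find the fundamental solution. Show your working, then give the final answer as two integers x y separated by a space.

3699 215

√296 = [17; 4,1,7,1,4,34, …], period ℓ=6 (even) → k=5
step 0: (17, 1)  from 17·(1,0) + (0,1)
…
step 3: (671, 39)  from 7·(86,5) + (69,4)
step 4: (757, 44)  from 1·(671,39) + (86,5)
step 5: (3699, 215)  from 4·(757,44) + (671,39)
(x₁, y₁) = (3699, 215);  3699² − 296·215² = 1 ✓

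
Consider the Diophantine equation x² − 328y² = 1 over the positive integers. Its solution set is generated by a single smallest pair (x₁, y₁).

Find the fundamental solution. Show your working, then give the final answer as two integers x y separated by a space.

[18; 9,36] for √328; ℓ=2 ⇒ convergent index 1
step 0: (18, 1)  from 18·(1,0) + (0,1)
step 1: (163, 9)  from 9·(18,1) + (1,0)
(x₁, y₁) = (163, 9);  163² − 328·9² = 1 ✓

163 9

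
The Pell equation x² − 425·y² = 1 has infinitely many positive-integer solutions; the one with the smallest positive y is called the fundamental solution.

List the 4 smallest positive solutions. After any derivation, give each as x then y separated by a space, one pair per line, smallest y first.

143649 6968
41270070401 2001892464
11856808685922849 575139701115304
3406437421806992601601 165236485849022716128

d=425: √d = [20; 1,1,1,1,1,1,40] (ℓ=7, odd), read p_13/q_13
step 0: (20, 1)  from 20·(1,0) + (0,1)
…
step 5: (165, 8)  from 1·(103,5) + (62,3)
…
step 9: (22038, 1069)  from 1·(11153,541) + (10885,528)
…
step 12: (88420, 4289)  from 1·(55229,2679) + (33191,1610)
step 13: (143649, 6968)  from 1·(88420,4289) + (55229,2679)
(x₁, y₁) = (143649, 6968);  143649² − 425·6968² = 1 ✓
k=2:  x_2 = 143649·143649+425·6968·6968 = 41270070401,  y_2 = 143649·6968+6968·143649 = 2001892464
k=3:  x_3 = 143649·41270070401+425·6968·2001892464 = 11856808685922849,  y_3 = 143649·2001892464+6968·41270070401 = 575139701115304
k=4:  x_4 = 143649·11856808685922849+425·6968·575139701115304 = 3406437421806992601601,  y_4 = 143649·575139701115304+6968·11856808685922849 = 165236485849022716128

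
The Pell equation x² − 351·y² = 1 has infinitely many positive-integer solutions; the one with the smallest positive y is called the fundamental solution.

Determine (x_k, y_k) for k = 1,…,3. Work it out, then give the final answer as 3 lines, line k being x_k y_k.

d=351: √d = [18; 1,2,1,3,2,2,2,3,1,2,1,36] (ℓ=12, even), read p_11/q_11
step 0: (18, 1)  from 18·(1,0) + (0,1)
step 1: (19, 1)  from 1·(18,1) + (1,0)
…
step 8: (12796, 683)  from 3·(3747,200) + (1555,83)
step 9: (16543, 883)  from 1·(12796,683) + (3747,200)
step 10: (45882, 2449)  from 2·(16543,883) + (12796,683)
step 11: (62425, 3332)  from 1·(45882,2449) + (16543,883)
(x₁, y₁) = (62425, 3332);  62425² − 351·3332² = 1 ✓
(x_2, y_2) = (62425·62425 + 351·3332·3332, 62425·3332 + 3332·62425) = (7793761249, 416000200)
(x_3, y_3) = (62425·7793761249 + 351·3332·416000200, 62425·416000200 + 3332·7793761249) = (973051091875225, 51937624966668)

62425 3332
7793761249 416000200
973051091875225 51937624966668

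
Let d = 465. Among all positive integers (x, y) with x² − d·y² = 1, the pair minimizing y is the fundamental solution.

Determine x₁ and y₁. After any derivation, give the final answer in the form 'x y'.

√465 → a₀=21, period (1,1,3,2,2,2,3,1,1,42); ℓ=10 even so k=9
step 0: (21, 1)  from 21·(1,0) + (0,1)
step 1: (22, 1)  from 1·(21,1) + (1,0)
step 2: (43, 2)  from 1·(22,1) + (21,1)
step 3: (151, 7)  from 3·(43,2) + (22,1)
…
step 5: (841, 39)  from 2·(345,16) + (151,7)
step 6: (2027, 94)  from 2·(841,39) + (345,16)
…
step 8: (8949, 415)  from 1·(6922,321) + (2027,94)
step 9: (15871, 736)  from 1·(8949,415) + (6922,321)
(x₁, y₁) = (15871, 736);  15871² − 465·736² = 1 ✓

15871 736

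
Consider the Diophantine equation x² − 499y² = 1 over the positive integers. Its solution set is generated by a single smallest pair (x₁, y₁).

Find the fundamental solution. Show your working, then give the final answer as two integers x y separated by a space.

4490 201

√499 = [22; 2,1,21,1,2,44, …], period ℓ=6 (even) → k=5
step 0: (22, 1)  from 22·(1,0) + (0,1)
…
step 2: (67, 3)  from 1·(45,2) + (22,1)
step 3: (1452, 65)  from 21·(67,3) + (45,2)
step 4: (1519, 68)  from 1·(1452,65) + (67,3)
step 5: (4490, 201)  from 2·(1519,68) + (1452,65)
(x₁, y₁) = (4490, 201);  4490² − 499·201² = 1 ✓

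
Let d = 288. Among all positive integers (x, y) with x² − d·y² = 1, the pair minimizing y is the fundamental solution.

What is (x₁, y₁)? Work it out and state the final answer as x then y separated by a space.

√288 = [16; 1,32, …], period ℓ=2 (even) → k=1
a_0=16:  p_0=16·1+0=16,  q_0=16·0+1=1
a_1=1:  p_1=1·16+1=17,  q_1=1·1+0=1
→ (17, 1).  Check: 17²=289, 288·1²=288, difference 1.

17 1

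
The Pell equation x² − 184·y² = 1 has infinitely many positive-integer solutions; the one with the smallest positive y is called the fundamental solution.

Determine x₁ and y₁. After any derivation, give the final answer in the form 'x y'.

√184 = [13; 1,1,3,2,1,2,1,2,3,1,1,26, …], period ℓ=12 (even) → k=11
i=0: a=13 ⇒ p=13, q=1
i=1: a=1 ⇒ p=14, q=1
…
i=4: a=2 ⇒ p=217, q=16
…
i=6: a=2 ⇒ p=841, q=62
i=7: a=1 ⇒ p=1153, q=85
…
i=10: a=1 ⇒ p=13741, q=1013
i=11: a=1 ⇒ p=24335, q=1794
(x₁, y₁) = (24335, 1794);  24335² − 184·1794² = 1 ✓

24335 1794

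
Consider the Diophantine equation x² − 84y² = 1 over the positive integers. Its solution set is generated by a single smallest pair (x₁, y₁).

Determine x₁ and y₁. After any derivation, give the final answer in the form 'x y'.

√84 → a₀=9, period (6,18); ℓ=2 even so k=1
step 0: (9, 1)  from 9·(1,0) + (0,1)
step 1: (55, 6)  from 6·(9,1) + (1,0)
fundamental: x₁=55, y₁=6  (since 3025 − 84·36 = 1)

55 6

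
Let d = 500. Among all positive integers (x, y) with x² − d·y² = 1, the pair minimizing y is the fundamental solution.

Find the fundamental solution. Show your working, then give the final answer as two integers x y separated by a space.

√500 = [22; 2,1,3,2,1,…,1,2,44, …], period ℓ=14 (even) → k=13
a_0=22:  p_0=22·1+0=22,  q_0=22·0+1=1
…
a_2=1:  p_2=1·45+22=67,  q_2=1·2+1=3
…
a_10=2:  p_10=2·30254+15809=76317,  q_10=2·1353+707=3413
…
a_12=1:  p_12=1·259205+76317=335522,  q_12=1·11592+3413=15005
a_13=2:  p_13=2·335522+259205=930249,  q_13=2·15005+11592=41602
(x₁, y₁) = (930249, 41602);  930249² − 500·41602² = 1 ✓

930249 41602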